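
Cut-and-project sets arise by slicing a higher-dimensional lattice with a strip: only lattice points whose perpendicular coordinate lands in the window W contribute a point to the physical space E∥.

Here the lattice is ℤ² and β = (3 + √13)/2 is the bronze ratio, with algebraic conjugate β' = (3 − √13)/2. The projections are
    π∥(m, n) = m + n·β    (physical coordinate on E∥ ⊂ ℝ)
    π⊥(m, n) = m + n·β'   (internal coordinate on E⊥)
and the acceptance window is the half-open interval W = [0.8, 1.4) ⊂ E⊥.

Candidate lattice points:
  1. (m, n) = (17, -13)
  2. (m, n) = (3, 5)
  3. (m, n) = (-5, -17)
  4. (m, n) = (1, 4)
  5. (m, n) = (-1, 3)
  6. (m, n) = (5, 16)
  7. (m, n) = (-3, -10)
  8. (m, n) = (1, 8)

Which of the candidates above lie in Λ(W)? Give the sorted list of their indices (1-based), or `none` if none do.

none

Compute β' = (3−√13)/2 = -0.302776, so π⊥(m,n) = m -0.302776·n.
candidate 1: (m,n)=(17,-13) → π∥ = 17-13·β ≈ -25.936083, π⊥ = 17-13·β' ≈ 20.936083 ∉ [0.8, 1.4) ⇒ out
candidate 2: (m,n)=(3,5) → π∥ = 3+5·β ≈ 19.513878, π⊥ = 3+5·β' ≈ 1.486122 ∉ [0.8, 1.4) ⇒ out
candidate 3: (m,n)=(-5,-17) → π∥ = -5-17·β ≈ -61.147186, π⊥ = -5-17·β' ≈ 0.147186 ∉ [0.8, 1.4) ⇒ out
candidate 4: (m,n)=(1,4) → π∥ = 1+4·β ≈ 14.211103, π⊥ = 1+4·β' ≈ -0.211103 ∉ [0.8, 1.4) ⇒ out
candidate 5: (m,n)=(-1,3) → π∥ = -1+3·β ≈ 8.908327, π⊥ = -1+3·β' ≈ -1.908327 ∉ [0.8, 1.4) ⇒ out
candidate 6: (m,n)=(5,16) → π∥ = 5+16·β ≈ 57.844410, π⊥ = 5+16·β' ≈ 0.155590 ∉ [0.8, 1.4) ⇒ out
candidate 7: (m,n)=(-3,-10) → π∥ = -3-10·β ≈ -36.027756, π⊥ = -3-10·β' ≈ 0.027756 ∉ [0.8, 1.4) ⇒ out
candidate 8: (m,n)=(1,8) → π∥ = 1+8·β ≈ 27.422205, π⊥ = 1+8·β' ≈ -1.422205 ∉ [0.8, 1.4) ⇒ out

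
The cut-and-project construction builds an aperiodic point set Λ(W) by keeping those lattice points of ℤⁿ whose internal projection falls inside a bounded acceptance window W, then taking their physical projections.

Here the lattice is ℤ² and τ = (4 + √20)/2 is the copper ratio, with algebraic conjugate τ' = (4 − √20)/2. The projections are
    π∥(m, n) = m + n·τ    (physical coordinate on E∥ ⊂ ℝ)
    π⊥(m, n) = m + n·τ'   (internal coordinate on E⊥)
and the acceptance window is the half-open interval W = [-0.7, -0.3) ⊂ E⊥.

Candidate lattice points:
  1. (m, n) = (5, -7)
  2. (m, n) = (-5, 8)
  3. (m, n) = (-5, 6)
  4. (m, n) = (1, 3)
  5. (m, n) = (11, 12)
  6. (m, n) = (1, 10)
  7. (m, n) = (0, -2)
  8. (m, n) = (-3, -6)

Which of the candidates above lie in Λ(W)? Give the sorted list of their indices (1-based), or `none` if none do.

Compute τ' = (4−√20)/2 = -0.2361, so π⊥(m,n) = m -0.2361·n.
candidate 1: (m,n)=(5,-7) → π∥ = 5-7·τ ≈ -24.6525, π⊥ = 5-7·τ' ≈ 6.6525 ∉ [-0.7, -0.3) ⇒ out
candidate 2: (m,n)=(-5,8) → π∥ = -5+8·τ ≈ 28.8885, π⊥ = -5+8·τ' ≈ -6.8885 ∉ [-0.7, -0.3) ⇒ out
candidate 3: (m,n)=(-5,6) → π∥ = -5+6·τ ≈ 20.4164, π⊥ = -5+6·τ' ≈ -6.4164 ∉ [-0.7, -0.3) ⇒ out
candidate 4: (m,n)=(1,3) → π∥ = 1+3·τ ≈ 13.7082, π⊥ = 1+3·τ' ≈ 0.2918 ∉ [-0.7, -0.3) ⇒ out
candidate 5: (m,n)=(11,12) → π∥ = 11+12·τ ≈ 61.8328, π⊥ = 11+12·τ' ≈ 8.1672 ∉ [-0.7, -0.3) ⇒ out
candidate 6: (m,n)=(1,10) → π∥ = 1+10·τ ≈ 43.3607, π⊥ = 1+10·τ' ≈ -1.3607 ∉ [-0.7, -0.3) ⇒ out
candidate 7: (m,n)=(0,-2) → π∥ = 0-2·τ ≈ -8.4721, π⊥ = 0-2·τ' ≈ 0.4721 ∉ [-0.7, -0.3) ⇒ out
candidate 8: (m,n)=(-3,-6) → π∥ = -3-6·τ ≈ -28.4164, π⊥ = -3-6·τ' ≈ -1.5836 ∉ [-0.7, -0.3) ⇒ out

none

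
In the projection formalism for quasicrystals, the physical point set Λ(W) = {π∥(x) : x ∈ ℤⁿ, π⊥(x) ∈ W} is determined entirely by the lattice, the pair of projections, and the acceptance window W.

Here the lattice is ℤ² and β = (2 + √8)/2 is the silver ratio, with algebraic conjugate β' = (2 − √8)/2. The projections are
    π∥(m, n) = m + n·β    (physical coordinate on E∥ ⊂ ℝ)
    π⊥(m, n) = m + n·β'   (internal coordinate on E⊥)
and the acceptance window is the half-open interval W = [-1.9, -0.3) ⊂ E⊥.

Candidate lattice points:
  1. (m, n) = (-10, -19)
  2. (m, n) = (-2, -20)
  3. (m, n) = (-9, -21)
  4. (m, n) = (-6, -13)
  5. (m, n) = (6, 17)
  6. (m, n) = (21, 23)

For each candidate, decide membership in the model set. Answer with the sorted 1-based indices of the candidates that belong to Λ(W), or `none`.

Compute β' = (2−√8)/2 = -0.4142, so π⊥(m,n) = m -0.4142·n.
[1] lift (-10,-19): star map gives -2.1299; window check -1.9 ≤ -2.1299 < -0.3 is false → out
[2] lift (-2,-20): star map gives 6.2843; window check -1.9 ≤ 6.2843 < -0.3 is false → out
[3] lift (-9,-21): star map gives -0.3015; window check -1.9 ≤ -0.3015 < -0.3 is true → IN Λ
[4] lift (-6,-13): star map gives -0.6152; window check -1.9 ≤ -0.6152 < -0.3 is true → IN Λ
[5] lift (6,17): star map gives -1.0416; window check -1.9 ≤ -1.0416 < -0.3 is true → IN Λ
[6] lift (21,23): star map gives 11.4731; window check -1.9 ≤ 11.4731 < -0.3 is false → out

3, 4, 5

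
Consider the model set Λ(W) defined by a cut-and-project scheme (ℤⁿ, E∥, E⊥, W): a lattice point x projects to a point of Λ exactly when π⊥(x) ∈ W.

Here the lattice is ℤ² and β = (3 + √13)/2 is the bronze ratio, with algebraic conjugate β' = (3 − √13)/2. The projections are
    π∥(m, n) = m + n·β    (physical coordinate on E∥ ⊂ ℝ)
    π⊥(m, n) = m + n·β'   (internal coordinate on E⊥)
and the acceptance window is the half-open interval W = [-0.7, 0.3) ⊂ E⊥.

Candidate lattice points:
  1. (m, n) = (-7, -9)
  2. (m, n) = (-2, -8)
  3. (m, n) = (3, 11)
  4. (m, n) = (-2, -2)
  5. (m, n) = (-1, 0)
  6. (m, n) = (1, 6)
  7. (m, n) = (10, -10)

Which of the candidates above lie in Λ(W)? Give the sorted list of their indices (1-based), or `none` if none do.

3

β' = (3−√13)/2 ≈ -0.302776.
[1] lift (-7,-9): star map gives -4.275019; window check -0.7 ≤ -4.275019 < 0.3 is false → out
[2] lift (-2,-8): star map gives 0.422205; window check -0.7 ≤ 0.422205 < 0.3 is false → out
[3] lift (3,11): star map gives -0.330532; window check -0.7 ≤ -0.330532 < 0.3 is true → IN Λ
[4] lift (-2,-2): star map gives -1.394449; window check -0.7 ≤ -1.394449 < 0.3 is false → out
[5] lift (-1,0): star map gives -1.000000; window check -0.7 ≤ -1.000000 < 0.3 is false → out
[6] lift (1,6): star map gives -0.816654; window check -0.7 ≤ -0.816654 < 0.3 is false → out
[7] lift (10,-10): star map gives 13.027756; window check -0.7 ≤ 13.027756 < 0.3 is false → out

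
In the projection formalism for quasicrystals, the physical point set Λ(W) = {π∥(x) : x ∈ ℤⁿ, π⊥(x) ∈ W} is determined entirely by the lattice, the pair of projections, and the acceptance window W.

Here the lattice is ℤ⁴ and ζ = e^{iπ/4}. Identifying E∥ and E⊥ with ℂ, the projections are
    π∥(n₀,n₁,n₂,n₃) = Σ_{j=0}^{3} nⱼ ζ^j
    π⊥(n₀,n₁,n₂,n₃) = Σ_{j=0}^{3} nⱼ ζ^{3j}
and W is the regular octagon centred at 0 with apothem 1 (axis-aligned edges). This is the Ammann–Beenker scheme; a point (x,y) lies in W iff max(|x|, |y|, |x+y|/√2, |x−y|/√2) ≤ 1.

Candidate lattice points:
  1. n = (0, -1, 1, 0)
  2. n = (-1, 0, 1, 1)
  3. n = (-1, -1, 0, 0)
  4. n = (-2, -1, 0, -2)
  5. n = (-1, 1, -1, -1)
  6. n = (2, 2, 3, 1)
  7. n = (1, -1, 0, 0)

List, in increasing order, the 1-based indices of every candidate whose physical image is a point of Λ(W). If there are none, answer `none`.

Internal map: ζ^{3j} for j=0..3 gives (1,0), (−√2/2,√2/2), (0,−1), (√2/2,√2/2).
candidate 1: n = (0, -1, 1, 0) → π⊥ ≈ (+0.707107, -1.707107); max(|x|,|y|,|x±y|/√2) = 1.707107 > 1 ⇒ ∉ W
candidate 2: n = (-1, 0, 1, 1) → π⊥ ≈ (-0.292893, -0.292893); max(|x|,|y|,|x±y|/√2) = 0.414214 ≤ 1 ⇒ ∈ W
candidate 3: n = (-1, -1, 0, 0) → π⊥ ≈ (-0.292893, -0.707107); max(|x|,|y|,|x±y|/√2) = 0.707107 ≤ 1 ⇒ ∈ W
candidate 4: n = (-2, -1, 0, -2) → π⊥ ≈ (-2.707107, -2.121320); max(|x|,|y|,|x±y|/√2) = 3.414214 > 1 ⇒ ∉ W
candidate 5: n = (-1, 1, -1, -1) → π⊥ ≈ (-2.414214, +1.000000); max(|x|,|y|,|x±y|/√2) = 2.414214 > 1 ⇒ ∉ W
candidate 6: n = (2, 2, 3, 1) → π⊥ ≈ (+1.292893, -0.878680); max(|x|,|y|,|x±y|/√2) = 1.535534 > 1 ⇒ ∉ W
candidate 7: n = (1, -1, 0, 0) → π⊥ ≈ (+1.707107, -0.707107); max(|x|,|y|,|x±y|/√2) = 1.707107 > 1 ⇒ ∉ W

2, 3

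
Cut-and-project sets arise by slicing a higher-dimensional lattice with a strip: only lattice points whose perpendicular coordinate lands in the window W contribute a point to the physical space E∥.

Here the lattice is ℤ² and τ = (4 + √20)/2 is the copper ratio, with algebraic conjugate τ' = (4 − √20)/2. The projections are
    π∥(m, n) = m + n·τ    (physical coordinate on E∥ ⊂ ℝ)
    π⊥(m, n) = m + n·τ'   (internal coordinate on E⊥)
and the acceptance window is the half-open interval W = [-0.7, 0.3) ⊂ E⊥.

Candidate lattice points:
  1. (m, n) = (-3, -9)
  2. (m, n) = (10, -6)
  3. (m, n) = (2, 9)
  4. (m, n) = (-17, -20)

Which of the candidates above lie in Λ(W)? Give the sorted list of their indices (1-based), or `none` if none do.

Numerically τ ≈ 4.23607 and τ' = −1/τ ≈ -0.23607.
candidate 1: (m,n)=(-3,-9) → π∥ = -3-9·τ ≈ -41.12461, π⊥ = -3-9·τ' ≈ -0.87539 ∉ [-0.7, 0.3) ⇒ out
candidate 2: (m,n)=(10,-6) → π∥ = 10-6·τ ≈ -15.41641, π⊥ = 10-6·τ' ≈ 11.41641 ∉ [-0.7, 0.3) ⇒ out
candidate 3: (m,n)=(2,9) → π∥ = 2+9·τ ≈ 40.12461, π⊥ = 2+9·τ' ≈ -0.12461 ∈ [-0.7, 0.3) ⇒ IN Λ
candidate 4: (m,n)=(-17,-20) → π∥ = -17-20·τ ≈ -101.72136, π⊥ = -17-20·τ' ≈ -12.27864 ∉ [-0.7, 0.3) ⇒ out

3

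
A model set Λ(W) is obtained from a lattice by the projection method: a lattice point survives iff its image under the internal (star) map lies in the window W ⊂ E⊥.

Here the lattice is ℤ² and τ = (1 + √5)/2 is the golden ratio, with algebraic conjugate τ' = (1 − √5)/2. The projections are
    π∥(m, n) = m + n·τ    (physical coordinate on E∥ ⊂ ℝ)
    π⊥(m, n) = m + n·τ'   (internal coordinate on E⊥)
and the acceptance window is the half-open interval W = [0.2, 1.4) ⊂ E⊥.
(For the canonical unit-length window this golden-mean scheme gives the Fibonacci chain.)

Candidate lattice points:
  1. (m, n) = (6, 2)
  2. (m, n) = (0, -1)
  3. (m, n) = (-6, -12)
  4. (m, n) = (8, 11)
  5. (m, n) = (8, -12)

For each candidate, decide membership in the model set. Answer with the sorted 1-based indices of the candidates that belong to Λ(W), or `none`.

Compute τ' = (1−√5)/2 = -0.618034, so π⊥(m,n) = m -0.618034·n.
#1 (6,2): internal coord 6 + (2)·τ' = +4.763932; +4.763932 ∉ [0.2, 1.4) → out
#2 (0,-1): internal coord 0 + (-1)·τ' = +0.618034; +0.618034 ∈ [0.2, 1.4) → IN Λ
#3 (-6,-12): internal coord -6 + (-12)·τ' = +1.416408; +1.416408 ∉ [0.2, 1.4) → out
#4 (8,11): internal coord 8 + (11)·τ' = +1.201626; +1.201626 ∈ [0.2, 1.4) → IN Λ
#5 (8,-12): internal coord 8 + (-12)·τ' = +15.416408; +15.416408 ∉ [0.2, 1.4) → out

2, 4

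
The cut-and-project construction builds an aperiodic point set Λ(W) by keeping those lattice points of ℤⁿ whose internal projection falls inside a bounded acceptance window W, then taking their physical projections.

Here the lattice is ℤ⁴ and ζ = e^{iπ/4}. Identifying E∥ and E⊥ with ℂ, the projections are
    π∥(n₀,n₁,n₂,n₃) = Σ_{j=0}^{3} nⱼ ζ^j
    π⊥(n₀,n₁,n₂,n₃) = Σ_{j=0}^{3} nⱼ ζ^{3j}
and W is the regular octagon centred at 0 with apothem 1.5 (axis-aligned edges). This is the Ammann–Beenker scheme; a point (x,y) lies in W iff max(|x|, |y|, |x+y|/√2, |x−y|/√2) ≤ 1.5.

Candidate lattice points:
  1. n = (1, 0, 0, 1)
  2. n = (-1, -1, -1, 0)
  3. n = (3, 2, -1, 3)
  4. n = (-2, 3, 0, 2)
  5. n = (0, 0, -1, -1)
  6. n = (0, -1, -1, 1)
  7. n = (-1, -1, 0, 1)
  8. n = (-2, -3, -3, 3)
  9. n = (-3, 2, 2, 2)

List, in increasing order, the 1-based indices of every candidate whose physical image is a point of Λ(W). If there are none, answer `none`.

2, 5, 7

Internal map: ζ^{3j} for j=0..3 gives (1,0), (−√2/2,√2/2), (0,−1), (√2/2,√2/2).
#1 (1, 0, 0, 1): internal (1.707107, 0.707107); octagon support 1.707107 vs apothem 1.5 → ∉ W
#2 (-1, -1, -1, 0): internal (-0.292893, 0.292893); octagon support 0.414214 vs apothem 1.5 → ∈ W
#3 (3, 2, -1, 3): internal (3.707107, 4.535534); octagon support 5.828427 vs apothem 1.5 → ∉ W
#4 (-2, 3, 0, 2): internal (-2.707107, 3.535534); octagon support 4.414214 vs apothem 1.5 → ∉ W
#5 (0, 0, -1, -1): internal (-0.707107, 0.292893); octagon support 0.707107 vs apothem 1.5 → ∈ W
#6 (0, -1, -1, 1): internal (1.414214, 1.000000); octagon support 1.707107 vs apothem 1.5 → ∉ W
#7 (-1, -1, 0, 1): internal (0.414214, 0.000000); octagon support 0.414214 vs apothem 1.5 → ∈ W
#8 (-2, -3, -3, 3): internal (2.242641, 3.000000); octagon support 3.707107 vs apothem 1.5 → ∉ W
#9 (-3, 2, 2, 2): internal (-3.000000, 0.828427); octagon support 3.000000 vs apothem 1.5 → ∉ W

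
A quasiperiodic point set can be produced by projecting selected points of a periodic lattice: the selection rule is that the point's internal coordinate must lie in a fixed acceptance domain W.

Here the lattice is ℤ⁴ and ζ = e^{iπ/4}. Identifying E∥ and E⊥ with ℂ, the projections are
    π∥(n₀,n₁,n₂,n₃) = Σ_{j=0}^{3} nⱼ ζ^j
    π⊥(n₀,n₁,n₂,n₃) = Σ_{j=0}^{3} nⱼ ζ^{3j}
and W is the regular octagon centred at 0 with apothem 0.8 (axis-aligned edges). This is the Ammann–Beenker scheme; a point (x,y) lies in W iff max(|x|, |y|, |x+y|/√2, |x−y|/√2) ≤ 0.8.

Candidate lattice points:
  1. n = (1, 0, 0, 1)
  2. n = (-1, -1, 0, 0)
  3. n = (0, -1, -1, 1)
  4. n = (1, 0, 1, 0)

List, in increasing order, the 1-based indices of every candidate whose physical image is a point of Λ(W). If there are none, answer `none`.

2

With ζ = e^{iπ/4} the internal vectors are ζ^0,ζ^3,ζ^6,ζ^9.
candidate 1: n = (1, 0, 0, 1) → π⊥ ≈ (+1.707107, +0.707107); max(|x|,|y|,|x±y|/√2) = 1.707107 > 0.8 ⇒ ∉ W
candidate 2: n = (-1, -1, 0, 0) → π⊥ ≈ (-0.292893, -0.707107); max(|x|,|y|,|x±y|/√2) = 0.707107 ≤ 0.8 ⇒ ∈ W
candidate 3: n = (0, -1, -1, 1) → π⊥ ≈ (+1.414214, +1.000000); max(|x|,|y|,|x±y|/√2) = 1.707107 > 0.8 ⇒ ∉ W
candidate 4: n = (1, 0, 1, 0) → π⊥ ≈ (+1.000000, -1.000000); max(|x|,|y|,|x±y|/√2) = 1.414214 > 0.8 ⇒ ∉ W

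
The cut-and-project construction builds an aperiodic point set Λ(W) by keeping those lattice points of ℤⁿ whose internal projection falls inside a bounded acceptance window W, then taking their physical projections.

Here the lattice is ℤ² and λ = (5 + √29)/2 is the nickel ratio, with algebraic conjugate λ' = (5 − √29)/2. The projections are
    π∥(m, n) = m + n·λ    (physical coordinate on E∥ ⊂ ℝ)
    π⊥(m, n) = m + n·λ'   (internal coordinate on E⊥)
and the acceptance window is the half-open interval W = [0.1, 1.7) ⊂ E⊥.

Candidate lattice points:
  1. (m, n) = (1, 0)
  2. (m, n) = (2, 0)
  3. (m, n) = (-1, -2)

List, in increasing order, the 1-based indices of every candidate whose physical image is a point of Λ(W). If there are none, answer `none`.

Compute λ' = (5−√29)/2 = -0.19258, so π⊥(m,n) = m -0.19258·n.
[1] lift (1,0): star map gives 1.00000; window check 0.1 ≤ 1.00000 < 1.7 is true → IN Λ
[2] lift (2,0): star map gives 2.00000; window check 0.1 ≤ 2.00000 < 1.7 is false → out
[3] lift (-1,-2): star map gives -0.61484; window check 0.1 ≤ -0.61484 < 1.7 is false → out

1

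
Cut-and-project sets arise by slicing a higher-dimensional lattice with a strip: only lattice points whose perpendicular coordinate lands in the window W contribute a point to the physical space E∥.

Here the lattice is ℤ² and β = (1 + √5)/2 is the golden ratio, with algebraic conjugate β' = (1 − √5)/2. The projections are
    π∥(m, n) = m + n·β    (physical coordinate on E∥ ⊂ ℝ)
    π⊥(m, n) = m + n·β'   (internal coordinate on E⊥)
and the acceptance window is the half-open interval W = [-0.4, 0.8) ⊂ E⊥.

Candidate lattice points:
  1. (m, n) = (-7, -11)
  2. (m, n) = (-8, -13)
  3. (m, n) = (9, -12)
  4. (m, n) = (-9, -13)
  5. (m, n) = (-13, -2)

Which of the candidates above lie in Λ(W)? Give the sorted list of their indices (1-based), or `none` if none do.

Compute β' = (1−√5)/2 = -0.618034, so π⊥(m,n) = m -0.618034·n.
#1 (-7,-11): internal coord -7 + (-11)·β' = -0.201626; -0.201626 ∈ [-0.4, 0.8) → IN Λ
#2 (-8,-13): internal coord -8 + (-13)·β' = +0.034442; +0.034442 ∈ [-0.4, 0.8) → IN Λ
#3 (9,-12): internal coord 9 + (-12)·β' = +16.416408; +16.416408 ∉ [-0.4, 0.8) → out
#4 (-9,-13): internal coord -9 + (-13)·β' = -0.965558; -0.965558 ∉ [-0.4, 0.8) → out
#5 (-13,-2): internal coord -13 + (-2)·β' = -11.763932; -11.763932 ∉ [-0.4, 0.8) → out

1, 2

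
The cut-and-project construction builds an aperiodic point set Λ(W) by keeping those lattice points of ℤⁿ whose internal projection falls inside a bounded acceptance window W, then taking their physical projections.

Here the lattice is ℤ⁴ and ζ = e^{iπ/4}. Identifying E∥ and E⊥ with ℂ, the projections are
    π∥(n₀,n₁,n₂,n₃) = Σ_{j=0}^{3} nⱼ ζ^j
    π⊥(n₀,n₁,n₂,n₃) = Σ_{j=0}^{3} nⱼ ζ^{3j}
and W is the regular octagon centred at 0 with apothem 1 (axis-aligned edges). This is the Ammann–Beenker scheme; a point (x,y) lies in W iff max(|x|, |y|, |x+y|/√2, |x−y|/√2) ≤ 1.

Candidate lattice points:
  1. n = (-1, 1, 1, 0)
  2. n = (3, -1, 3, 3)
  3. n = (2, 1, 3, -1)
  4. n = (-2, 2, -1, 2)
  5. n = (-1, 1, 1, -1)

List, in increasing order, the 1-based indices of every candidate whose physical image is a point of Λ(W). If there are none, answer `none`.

none

With ζ = e^{iπ/4} the internal vectors are ζ^0,ζ^3,ζ^6,ζ^9.
candidate 1: n = (-1, 1, 1, 0) → π⊥ ≈ (-1.7071, -0.2929); max(|x|,|y|,|x±y|/√2) = 1.7071 > 1 ⇒ ∉ W
candidate 2: n = (3, -1, 3, 3) → π⊥ ≈ (+5.8284, -1.5858); max(|x|,|y|,|x±y|/√2) = 5.8284 > 1 ⇒ ∉ W
candidate 3: n = (2, 1, 3, -1) → π⊥ ≈ (+0.5858, -3.0000); max(|x|,|y|,|x±y|/√2) = 3.0000 > 1 ⇒ ∉ W
candidate 4: n = (-2, 2, -1, 2) → π⊥ ≈ (-2.0000, +3.8284); max(|x|,|y|,|x±y|/√2) = 4.1213 > 1 ⇒ ∉ W
candidate 5: n = (-1, 1, 1, -1) → π⊥ ≈ (-2.4142, -1.0000); max(|x|,|y|,|x±y|/√2) = 2.4142 > 1 ⇒ ∉ W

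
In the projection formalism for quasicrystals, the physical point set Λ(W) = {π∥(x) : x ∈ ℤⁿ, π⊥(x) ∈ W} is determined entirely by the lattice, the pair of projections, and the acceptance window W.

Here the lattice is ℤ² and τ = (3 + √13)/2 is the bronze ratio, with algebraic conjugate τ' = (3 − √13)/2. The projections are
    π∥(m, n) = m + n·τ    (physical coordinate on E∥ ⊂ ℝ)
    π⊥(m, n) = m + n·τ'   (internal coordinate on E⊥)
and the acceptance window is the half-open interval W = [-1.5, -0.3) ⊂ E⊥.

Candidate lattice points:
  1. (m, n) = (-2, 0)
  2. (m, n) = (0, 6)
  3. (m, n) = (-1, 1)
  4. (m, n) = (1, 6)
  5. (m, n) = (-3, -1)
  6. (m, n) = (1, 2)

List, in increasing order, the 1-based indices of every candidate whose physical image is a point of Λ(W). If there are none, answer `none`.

Compute τ' = (3−√13)/2 = -0.302776, so π⊥(m,n) = m -0.302776·n.
candidate 1: (m,n)=(-2,0) → π∥ = -2+0·τ ≈ -2.000000, π⊥ = -2+0·τ' ≈ -2.000000 ∉ [-1.5, -0.3) ⇒ out
candidate 2: (m,n)=(0,6) → π∥ = 0+6·τ ≈ 19.816654, π⊥ = 0+6·τ' ≈ -1.816654 ∉ [-1.5, -0.3) ⇒ out
candidate 3: (m,n)=(-1,1) → π∥ = -1+1·τ ≈ 2.302776, π⊥ = -1+1·τ' ≈ -1.302776 ∈ [-1.5, -0.3) ⇒ IN Λ
candidate 4: (m,n)=(1,6) → π∥ = 1+6·τ ≈ 20.816654, π⊥ = 1+6·τ' ≈ -0.816654 ∈ [-1.5, -0.3) ⇒ IN Λ
candidate 5: (m,n)=(-3,-1) → π∥ = -3-1·τ ≈ -6.302776, π⊥ = -3-1·τ' ≈ -2.697224 ∉ [-1.5, -0.3) ⇒ out
candidate 6: (m,n)=(1,2) → π∥ = 1+2·τ ≈ 7.605551, π⊥ = 1+2·τ' ≈ 0.394449 ∉ [-1.5, -0.3) ⇒ out

3, 4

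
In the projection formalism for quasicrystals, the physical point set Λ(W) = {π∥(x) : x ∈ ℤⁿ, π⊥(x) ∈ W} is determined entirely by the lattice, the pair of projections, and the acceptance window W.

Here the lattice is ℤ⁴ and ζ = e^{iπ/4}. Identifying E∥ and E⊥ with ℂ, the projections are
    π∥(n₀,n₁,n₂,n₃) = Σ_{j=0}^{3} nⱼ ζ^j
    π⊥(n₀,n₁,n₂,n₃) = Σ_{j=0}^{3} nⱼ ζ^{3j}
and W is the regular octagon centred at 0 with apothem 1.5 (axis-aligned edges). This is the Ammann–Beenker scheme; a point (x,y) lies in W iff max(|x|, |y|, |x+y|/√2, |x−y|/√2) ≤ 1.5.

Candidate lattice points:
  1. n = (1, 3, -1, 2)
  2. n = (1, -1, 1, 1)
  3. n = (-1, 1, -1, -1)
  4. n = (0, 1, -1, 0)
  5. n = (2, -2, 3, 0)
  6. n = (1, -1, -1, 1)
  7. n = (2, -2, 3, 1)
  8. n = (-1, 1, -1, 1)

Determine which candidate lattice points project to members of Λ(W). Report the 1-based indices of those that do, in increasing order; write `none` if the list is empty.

none

π⊥(n) = n₀ + n₁ζ³ + n₂ζ⁶ + n₃ζ⁹ where ζ = e^{iπ/4}.
#1 (1, 3, -1, 2): internal (0.29289, 4.53553); octagon support 4.53553 vs apothem 1.5 → ∉ W
#2 (1, -1, 1, 1): internal (2.41421, -1.00000); octagon support 2.41421 vs apothem 1.5 → ∉ W
#3 (-1, 1, -1, -1): internal (-2.41421, 1.00000); octagon support 2.41421 vs apothem 1.5 → ∉ W
#4 (0, 1, -1, 0): internal (-0.70711, 1.70711); octagon support 1.70711 vs apothem 1.5 → ∉ W
#5 (2, -2, 3, 0): internal (3.41421, -4.41421); octagon support 5.53553 vs apothem 1.5 → ∉ W
#6 (1, -1, -1, 1): internal (2.41421, 1.00000); octagon support 2.41421 vs apothem 1.5 → ∉ W
#7 (2, -2, 3, 1): internal (4.12132, -3.70711); octagon support 5.53553 vs apothem 1.5 → ∉ W
#8 (-1, 1, -1, 1): internal (-1.00000, 2.41421); octagon support 2.41421 vs apothem 1.5 → ∉ W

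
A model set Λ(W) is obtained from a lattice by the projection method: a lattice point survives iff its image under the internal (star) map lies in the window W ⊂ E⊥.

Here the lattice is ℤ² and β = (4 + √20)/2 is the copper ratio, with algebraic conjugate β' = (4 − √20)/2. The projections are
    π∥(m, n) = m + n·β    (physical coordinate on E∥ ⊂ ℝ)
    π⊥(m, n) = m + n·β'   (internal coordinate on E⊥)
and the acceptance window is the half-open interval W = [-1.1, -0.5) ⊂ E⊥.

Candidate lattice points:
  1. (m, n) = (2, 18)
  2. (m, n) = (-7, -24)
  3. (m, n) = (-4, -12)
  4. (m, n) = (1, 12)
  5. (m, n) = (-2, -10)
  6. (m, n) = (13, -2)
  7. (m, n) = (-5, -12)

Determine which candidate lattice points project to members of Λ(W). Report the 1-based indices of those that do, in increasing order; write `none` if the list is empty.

Compute β' = (4−√20)/2 = -0.23607, so π⊥(m,n) = m -0.23607·n.
candidate 1: (m,n)=(2,18) → π∥ = 2+18·β ≈ 78.24922, π⊥ = 2+18·β' ≈ -2.24922 ∉ [-1.1, -0.5) ⇒ out
candidate 2: (m,n)=(-7,-24) → π∥ = -7-24·β ≈ -108.66563, π⊥ = -7-24·β' ≈ -1.33437 ∉ [-1.1, -0.5) ⇒ out
candidate 3: (m,n)=(-4,-12) → π∥ = -4-12·β ≈ -54.83282, π⊥ = -4-12·β' ≈ -1.16718 ∉ [-1.1, -0.5) ⇒ out
candidate 4: (m,n)=(1,12) → π∥ = 1+12·β ≈ 51.83282, π⊥ = 1+12·β' ≈ -1.83282 ∉ [-1.1, -0.5) ⇒ out
candidate 5: (m,n)=(-2,-10) → π∥ = -2-10·β ≈ -44.36068, π⊥ = -2-10·β' ≈ 0.36068 ∉ [-1.1, -0.5) ⇒ out
candidate 6: (m,n)=(13,-2) → π∥ = 13-2·β ≈ 4.52786, π⊥ = 13-2·β' ≈ 13.47214 ∉ [-1.1, -0.5) ⇒ out
candidate 7: (m,n)=(-5,-12) → π∥ = -5-12·β ≈ -55.83282, π⊥ = -5-12·β' ≈ -2.16718 ∉ [-1.1, -0.5) ⇒ out

none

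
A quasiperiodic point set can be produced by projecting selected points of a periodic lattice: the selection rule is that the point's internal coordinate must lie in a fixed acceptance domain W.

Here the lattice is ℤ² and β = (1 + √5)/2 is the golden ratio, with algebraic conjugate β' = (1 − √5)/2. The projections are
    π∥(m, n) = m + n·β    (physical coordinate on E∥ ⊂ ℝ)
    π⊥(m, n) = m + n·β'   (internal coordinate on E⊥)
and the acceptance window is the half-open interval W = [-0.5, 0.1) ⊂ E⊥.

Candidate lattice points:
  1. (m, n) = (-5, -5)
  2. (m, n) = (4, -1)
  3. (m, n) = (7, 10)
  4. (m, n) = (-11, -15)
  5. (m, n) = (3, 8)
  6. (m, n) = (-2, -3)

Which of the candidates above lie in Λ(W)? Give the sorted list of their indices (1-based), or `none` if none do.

β' = (1−√5)/2 ≈ -0.6180.
candidate 1: (m,n)=(-5,-5) → π∥ = -5-5·β ≈ -13.0902, π⊥ = -5-5·β' ≈ -1.9098 ∉ [-0.5, 0.1) ⇒ out
candidate 2: (m,n)=(4,-1) → π∥ = 4-1·β ≈ 2.3820, π⊥ = 4-1·β' ≈ 4.6180 ∉ [-0.5, 0.1) ⇒ out
candidate 3: (m,n)=(7,10) → π∥ = 7+10·β ≈ 23.1803, π⊥ = 7+10·β' ≈ 0.8197 ∉ [-0.5, 0.1) ⇒ out
candidate 4: (m,n)=(-11,-15) → π∥ = -11-15·β ≈ -35.2705, π⊥ = -11-15·β' ≈ -1.7295 ∉ [-0.5, 0.1) ⇒ out
candidate 5: (m,n)=(3,8) → π∥ = 3+8·β ≈ 15.9443, π⊥ = 3+8·β' ≈ -1.9443 ∉ [-0.5, 0.1) ⇒ out
candidate 6: (m,n)=(-2,-3) → π∥ = -2-3·β ≈ -6.8541, π⊥ = -2-3·β' ≈ -0.1459 ∈ [-0.5, 0.1) ⇒ IN Λ

6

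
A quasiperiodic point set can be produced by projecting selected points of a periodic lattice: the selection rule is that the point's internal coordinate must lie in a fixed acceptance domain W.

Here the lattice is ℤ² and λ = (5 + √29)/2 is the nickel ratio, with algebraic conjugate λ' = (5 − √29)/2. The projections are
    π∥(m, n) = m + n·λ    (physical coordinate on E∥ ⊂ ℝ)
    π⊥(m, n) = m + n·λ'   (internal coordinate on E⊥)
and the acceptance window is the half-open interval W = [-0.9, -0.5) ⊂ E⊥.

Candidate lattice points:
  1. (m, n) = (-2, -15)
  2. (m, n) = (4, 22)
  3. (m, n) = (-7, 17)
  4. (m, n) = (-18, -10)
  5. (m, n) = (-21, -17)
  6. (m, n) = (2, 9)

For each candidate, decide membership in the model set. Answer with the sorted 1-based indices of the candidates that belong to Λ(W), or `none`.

λ' = (5−√29)/2 ≈ -0.19258.
#1 (-2,-15): internal coord -2 + (-15)·λ' = +0.88874; +0.88874 ∉ [-0.9, -0.5) → out
#2 (4,22): internal coord 4 + (22)·λ' = -0.23681; -0.23681 ∉ [-0.9, -0.5) → out
#3 (-7,17): internal coord -7 + (17)·λ' = -10.27390; -10.27390 ∉ [-0.9, -0.5) → out
#4 (-18,-10): internal coord -18 + (-10)·λ' = -16.07418; -16.07418 ∉ [-0.9, -0.5) → out
#5 (-21,-17): internal coord -21 + (-17)·λ' = -17.72610; -17.72610 ∉ [-0.9, -0.5) → out
#6 (2,9): internal coord 2 + (9)·λ' = +0.26676; +0.26676 ∉ [-0.9, -0.5) → out

none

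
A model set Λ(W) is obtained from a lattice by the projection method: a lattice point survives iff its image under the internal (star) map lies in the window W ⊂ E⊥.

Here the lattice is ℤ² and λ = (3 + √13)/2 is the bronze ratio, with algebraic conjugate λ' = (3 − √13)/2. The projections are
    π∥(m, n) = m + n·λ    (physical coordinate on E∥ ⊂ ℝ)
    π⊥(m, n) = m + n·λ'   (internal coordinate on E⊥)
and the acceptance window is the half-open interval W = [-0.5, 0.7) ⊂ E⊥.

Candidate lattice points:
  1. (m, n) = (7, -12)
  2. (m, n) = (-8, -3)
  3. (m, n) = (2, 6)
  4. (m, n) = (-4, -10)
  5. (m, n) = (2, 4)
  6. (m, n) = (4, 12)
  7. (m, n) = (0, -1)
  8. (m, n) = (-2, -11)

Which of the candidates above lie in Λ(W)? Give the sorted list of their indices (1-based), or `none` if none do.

3, 6, 7

Compute λ' = (3−√13)/2 = -0.30278, so π⊥(m,n) = m -0.30278·n.
candidate 1: (m,n)=(7,-12) → π∥ = 7-12·λ ≈ -32.63331, π⊥ = 7-12·λ' ≈ 10.63331 ∉ [-0.5, 0.7) ⇒ out
candidate 2: (m,n)=(-8,-3) → π∥ = -8-3·λ ≈ -17.90833, π⊥ = -8-3·λ' ≈ -7.09167 ∉ [-0.5, 0.7) ⇒ out
candidate 3: (m,n)=(2,6) → π∥ = 2+6·λ ≈ 21.81665, π⊥ = 2+6·λ' ≈ 0.18335 ∈ [-0.5, 0.7) ⇒ IN Λ
candidate 4: (m,n)=(-4,-10) → π∥ = -4-10·λ ≈ -37.02776, π⊥ = -4-10·λ' ≈ -0.97224 ∉ [-0.5, 0.7) ⇒ out
candidate 5: (m,n)=(2,4) → π∥ = 2+4·λ ≈ 15.21110, π⊥ = 2+4·λ' ≈ 0.78890 ∉ [-0.5, 0.7) ⇒ out
candidate 6: (m,n)=(4,12) → π∥ = 4+12·λ ≈ 43.63331, π⊥ = 4+12·λ' ≈ 0.36669 ∈ [-0.5, 0.7) ⇒ IN Λ
candidate 7: (m,n)=(0,-1) → π∥ = 0-1·λ ≈ -3.30278, π⊥ = 0-1·λ' ≈ 0.30278 ∈ [-0.5, 0.7) ⇒ IN Λ
candidate 8: (m,n)=(-2,-11) → π∥ = -2-11·λ ≈ -38.33053, π⊥ = -2-11·λ' ≈ 1.33053 ∉ [-0.5, 0.7) ⇒ out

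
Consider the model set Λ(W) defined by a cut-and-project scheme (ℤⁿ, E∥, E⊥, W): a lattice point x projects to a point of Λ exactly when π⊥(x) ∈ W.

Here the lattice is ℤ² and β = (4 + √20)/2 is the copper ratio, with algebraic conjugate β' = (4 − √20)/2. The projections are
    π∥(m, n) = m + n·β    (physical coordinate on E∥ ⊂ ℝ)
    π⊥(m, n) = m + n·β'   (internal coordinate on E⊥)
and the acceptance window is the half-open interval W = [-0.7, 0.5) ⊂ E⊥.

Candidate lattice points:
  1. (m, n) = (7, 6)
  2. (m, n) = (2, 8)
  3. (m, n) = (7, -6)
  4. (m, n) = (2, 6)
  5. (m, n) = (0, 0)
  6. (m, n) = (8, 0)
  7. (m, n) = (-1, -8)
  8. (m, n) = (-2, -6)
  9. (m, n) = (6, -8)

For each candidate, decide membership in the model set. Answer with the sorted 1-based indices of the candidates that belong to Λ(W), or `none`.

β' = (4−√20)/2 ≈ -0.2361.
[1] lift (7,6): star map gives 5.5836; window check -0.7 ≤ 5.5836 < 0.5 is false → out
[2] lift (2,8): star map gives 0.1115; window check -0.7 ≤ 0.1115 < 0.5 is true → IN Λ
[3] lift (7,-6): star map gives 8.4164; window check -0.7 ≤ 8.4164 < 0.5 is false → out
[4] lift (2,6): star map gives 0.5836; window check -0.7 ≤ 0.5836 < 0.5 is false → out
[5] lift (0,0): star map gives 0.0000; window check -0.7 ≤ 0.0000 < 0.5 is true → IN Λ
[6] lift (8,0): star map gives 8.0000; window check -0.7 ≤ 8.0000 < 0.5 is false → out
[7] lift (-1,-8): star map gives 0.8885; window check -0.7 ≤ 0.8885 < 0.5 is false → out
[8] lift (-2,-6): star map gives -0.5836; window check -0.7 ≤ -0.5836 < 0.5 is true → IN Λ
[9] lift (6,-8): star map gives 7.8885; window check -0.7 ≤ 7.8885 < 0.5 is false → out

2, 5, 8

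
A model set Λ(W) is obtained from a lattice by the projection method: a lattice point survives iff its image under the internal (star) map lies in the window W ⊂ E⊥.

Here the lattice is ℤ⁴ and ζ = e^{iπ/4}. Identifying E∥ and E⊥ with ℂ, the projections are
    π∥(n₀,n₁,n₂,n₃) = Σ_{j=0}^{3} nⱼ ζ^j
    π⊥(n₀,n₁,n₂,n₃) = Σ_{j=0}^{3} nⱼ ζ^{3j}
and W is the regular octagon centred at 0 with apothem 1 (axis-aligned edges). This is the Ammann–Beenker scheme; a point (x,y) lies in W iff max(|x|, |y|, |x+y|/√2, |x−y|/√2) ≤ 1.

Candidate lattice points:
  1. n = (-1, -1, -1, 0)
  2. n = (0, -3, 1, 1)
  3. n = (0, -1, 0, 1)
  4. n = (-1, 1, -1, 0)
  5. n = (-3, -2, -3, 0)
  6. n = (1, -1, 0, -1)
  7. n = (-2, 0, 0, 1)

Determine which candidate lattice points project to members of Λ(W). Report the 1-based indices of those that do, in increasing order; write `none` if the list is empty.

1

Internal map: ζ^{3j} for j=0..3 gives (1,0), (−√2/2,√2/2), (0,−1), (√2/2,√2/2).
candidate 1: n = (-1, -1, -1, 0) → π⊥ ≈ (-0.2929, +0.2929); max(|x|,|y|,|x±y|/√2) = 0.4142 ≤ 1 ⇒ ∈ W
candidate 2: n = (0, -3, 1, 1) → π⊥ ≈ (+2.8284, -2.4142); max(|x|,|y|,|x±y|/√2) = 3.7071 > 1 ⇒ ∉ W
candidate 3: n = (0, -1, 0, 1) → π⊥ ≈ (+1.4142, +0.0000); max(|x|,|y|,|x±y|/√2) = 1.4142 > 1 ⇒ ∉ W
candidate 4: n = (-1, 1, -1, 0) → π⊥ ≈ (-1.7071, +1.7071); max(|x|,|y|,|x±y|/√2) = 2.4142 > 1 ⇒ ∉ W
candidate 5: n = (-3, -2, -3, 0) → π⊥ ≈ (-1.5858, +1.5858); max(|x|,|y|,|x±y|/√2) = 2.2426 > 1 ⇒ ∉ W
candidate 6: n = (1, -1, 0, -1) → π⊥ ≈ (+1.0000, -1.4142); max(|x|,|y|,|x±y|/√2) = 1.7071 > 1 ⇒ ∉ W
candidate 7: n = (-2, 0, 0, 1) → π⊥ ≈ (-1.2929, +0.7071); max(|x|,|y|,|x±y|/√2) = 1.4142 > 1 ⇒ ∉ W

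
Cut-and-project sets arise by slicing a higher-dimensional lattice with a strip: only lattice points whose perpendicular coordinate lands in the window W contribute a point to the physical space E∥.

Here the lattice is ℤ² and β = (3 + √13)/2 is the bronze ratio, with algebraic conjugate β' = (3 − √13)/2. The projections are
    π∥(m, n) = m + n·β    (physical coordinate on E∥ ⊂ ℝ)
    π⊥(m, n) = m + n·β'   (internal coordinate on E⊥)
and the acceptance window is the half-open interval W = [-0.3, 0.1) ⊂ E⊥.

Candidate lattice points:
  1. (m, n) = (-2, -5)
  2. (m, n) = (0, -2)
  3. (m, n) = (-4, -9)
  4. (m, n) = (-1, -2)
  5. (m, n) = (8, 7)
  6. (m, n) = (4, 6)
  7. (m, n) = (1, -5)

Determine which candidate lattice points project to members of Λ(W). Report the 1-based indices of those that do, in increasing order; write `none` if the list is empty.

Compute β' = (3−√13)/2 = -0.3028, so π⊥(m,n) = m -0.3028·n.
[1] lift (-2,-5): star map gives -0.4861; window check -0.3 ≤ -0.4861 < 0.1 is false → out
[2] lift (0,-2): star map gives 0.6056; window check -0.3 ≤ 0.6056 < 0.1 is false → out
[3] lift (-4,-9): star map gives -1.2750; window check -0.3 ≤ -1.2750 < 0.1 is false → out
[4] lift (-1,-2): star map gives -0.3944; window check -0.3 ≤ -0.3944 < 0.1 is false → out
[5] lift (8,7): star map gives 5.8806; window check -0.3 ≤ 5.8806 < 0.1 is false → out
[6] lift (4,6): star map gives 2.1833; window check -0.3 ≤ 2.1833 < 0.1 is false → out
[7] lift (1,-5): star map gives 2.5139; window check -0.3 ≤ 2.5139 < 0.1 is false → out

none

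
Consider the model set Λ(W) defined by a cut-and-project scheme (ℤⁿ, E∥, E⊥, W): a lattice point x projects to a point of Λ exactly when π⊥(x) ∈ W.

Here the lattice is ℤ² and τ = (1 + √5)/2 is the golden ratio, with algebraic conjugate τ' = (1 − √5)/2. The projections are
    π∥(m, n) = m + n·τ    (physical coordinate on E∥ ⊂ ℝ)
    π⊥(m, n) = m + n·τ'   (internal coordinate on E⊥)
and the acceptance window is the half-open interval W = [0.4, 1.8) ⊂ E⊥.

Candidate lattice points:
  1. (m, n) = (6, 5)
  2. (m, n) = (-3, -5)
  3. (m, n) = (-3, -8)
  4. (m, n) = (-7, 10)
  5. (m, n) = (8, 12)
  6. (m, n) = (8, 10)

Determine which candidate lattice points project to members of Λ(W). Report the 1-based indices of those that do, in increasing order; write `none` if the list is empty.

τ' = (1−√5)/2 ≈ -0.618034.
[1] lift (6,5): star map gives 2.909830; window check 0.4 ≤ 2.909830 < 1.8 is false → out
[2] lift (-3,-5): star map gives 0.090170; window check 0.4 ≤ 0.090170 < 1.8 is false → out
[3] lift (-3,-8): star map gives 1.944272; window check 0.4 ≤ 1.944272 < 1.8 is false → out
[4] lift (-7,10): star map gives -13.180340; window check 0.4 ≤ -13.180340 < 1.8 is false → out
[5] lift (8,12): star map gives 0.583592; window check 0.4 ≤ 0.583592 < 1.8 is true → IN Λ
[6] lift (8,10): star map gives 1.819660; window check 0.4 ≤ 1.819660 < 1.8 is false → out

5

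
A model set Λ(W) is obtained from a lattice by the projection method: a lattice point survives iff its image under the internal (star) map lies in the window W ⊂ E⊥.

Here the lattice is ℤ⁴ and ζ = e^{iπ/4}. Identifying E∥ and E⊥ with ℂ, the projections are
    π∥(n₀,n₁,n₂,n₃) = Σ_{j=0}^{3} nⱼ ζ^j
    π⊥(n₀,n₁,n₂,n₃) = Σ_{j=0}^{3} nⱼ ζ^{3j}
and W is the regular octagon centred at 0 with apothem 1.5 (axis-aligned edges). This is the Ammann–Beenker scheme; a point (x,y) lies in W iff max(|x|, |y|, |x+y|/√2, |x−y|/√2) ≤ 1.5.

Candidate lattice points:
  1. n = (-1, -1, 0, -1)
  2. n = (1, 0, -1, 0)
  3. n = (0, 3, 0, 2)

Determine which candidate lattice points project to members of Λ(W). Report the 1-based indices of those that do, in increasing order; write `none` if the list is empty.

With ζ = e^{iπ/4} the internal vectors are ζ^0,ζ^3,ζ^6,ζ^9.
#1 (-1, -1, 0, -1): internal (-1.00000, -1.41421); octagon support 1.70711 vs apothem 1.5 → ∉ W
#2 (1, 0, -1, 0): internal (1.00000, 1.00000); octagon support 1.41421 vs apothem 1.5 → ∈ W
#3 (0, 3, 0, 2): internal (-0.70711, 3.53553); octagon support 3.53553 vs apothem 1.5 → ∉ W

2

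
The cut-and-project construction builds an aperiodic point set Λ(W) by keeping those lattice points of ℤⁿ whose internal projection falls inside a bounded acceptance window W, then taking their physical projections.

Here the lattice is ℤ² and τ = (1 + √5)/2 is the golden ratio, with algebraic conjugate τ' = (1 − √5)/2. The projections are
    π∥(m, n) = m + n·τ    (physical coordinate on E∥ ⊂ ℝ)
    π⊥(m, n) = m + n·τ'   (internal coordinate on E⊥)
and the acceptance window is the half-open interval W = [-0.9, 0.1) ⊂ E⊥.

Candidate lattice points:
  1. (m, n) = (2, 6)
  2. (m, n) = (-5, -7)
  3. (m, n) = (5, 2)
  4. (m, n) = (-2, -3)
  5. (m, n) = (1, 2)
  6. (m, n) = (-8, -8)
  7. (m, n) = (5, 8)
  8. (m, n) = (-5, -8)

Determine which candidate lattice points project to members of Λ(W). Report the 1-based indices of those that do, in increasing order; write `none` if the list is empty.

Numerically τ ≈ 1.61803 and τ' = −1/τ ≈ -0.61803.
candidate 1: (m,n)=(2,6) → π∥ = 2+6·τ ≈ 11.70820, π⊥ = 2+6·τ' ≈ -1.70820 ∉ [-0.9, 0.1) ⇒ out
candidate 2: (m,n)=(-5,-7) → π∥ = -5-7·τ ≈ -16.32624, π⊥ = -5-7·τ' ≈ -0.67376 ∈ [-0.9, 0.1) ⇒ IN Λ
candidate 3: (m,n)=(5,2) → π∥ = 5+2·τ ≈ 8.23607, π⊥ = 5+2·τ' ≈ 3.76393 ∉ [-0.9, 0.1) ⇒ out
candidate 4: (m,n)=(-2,-3) → π∥ = -2-3·τ ≈ -6.85410, π⊥ = -2-3·τ' ≈ -0.14590 ∈ [-0.9, 0.1) ⇒ IN Λ
candidate 5: (m,n)=(1,2) → π∥ = 1+2·τ ≈ 4.23607, π⊥ = 1+2·τ' ≈ -0.23607 ∈ [-0.9, 0.1) ⇒ IN Λ
candidate 6: (m,n)=(-8,-8) → π∥ = -8-8·τ ≈ -20.94427, π⊥ = -8-8·τ' ≈ -3.05573 ∉ [-0.9, 0.1) ⇒ out
candidate 7: (m,n)=(5,8) → π∥ = 5+8·τ ≈ 17.94427, π⊥ = 5+8·τ' ≈ 0.05573 ∈ [-0.9, 0.1) ⇒ IN Λ
candidate 8: (m,n)=(-5,-8) → π∥ = -5-8·τ ≈ -17.94427, π⊥ = -5-8·τ' ≈ -0.05573 ∈ [-0.9, 0.1) ⇒ IN Λ

2, 4, 5, 7, 8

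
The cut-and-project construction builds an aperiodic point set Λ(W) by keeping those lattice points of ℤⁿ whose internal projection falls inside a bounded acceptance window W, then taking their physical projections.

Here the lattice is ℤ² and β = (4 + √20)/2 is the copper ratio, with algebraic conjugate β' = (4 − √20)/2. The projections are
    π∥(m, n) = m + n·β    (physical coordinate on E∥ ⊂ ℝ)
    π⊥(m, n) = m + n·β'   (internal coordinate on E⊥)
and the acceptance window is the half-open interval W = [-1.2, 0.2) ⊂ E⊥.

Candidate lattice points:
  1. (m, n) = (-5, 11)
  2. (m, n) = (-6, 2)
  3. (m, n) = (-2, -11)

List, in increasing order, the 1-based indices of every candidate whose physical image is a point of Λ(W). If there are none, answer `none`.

Compute β' = (4−√20)/2 = -0.23607, so π⊥(m,n) = m -0.23607·n.
[1] lift (-5,11): star map gives -7.59675; window check -1.2 ≤ -7.59675 < 0.2 is false → out
[2] lift (-6,2): star map gives -6.47214; window check -1.2 ≤ -6.47214 < 0.2 is false → out
[3] lift (-2,-11): star map gives 0.59675; window check -1.2 ≤ 0.59675 < 0.2 is false → out

none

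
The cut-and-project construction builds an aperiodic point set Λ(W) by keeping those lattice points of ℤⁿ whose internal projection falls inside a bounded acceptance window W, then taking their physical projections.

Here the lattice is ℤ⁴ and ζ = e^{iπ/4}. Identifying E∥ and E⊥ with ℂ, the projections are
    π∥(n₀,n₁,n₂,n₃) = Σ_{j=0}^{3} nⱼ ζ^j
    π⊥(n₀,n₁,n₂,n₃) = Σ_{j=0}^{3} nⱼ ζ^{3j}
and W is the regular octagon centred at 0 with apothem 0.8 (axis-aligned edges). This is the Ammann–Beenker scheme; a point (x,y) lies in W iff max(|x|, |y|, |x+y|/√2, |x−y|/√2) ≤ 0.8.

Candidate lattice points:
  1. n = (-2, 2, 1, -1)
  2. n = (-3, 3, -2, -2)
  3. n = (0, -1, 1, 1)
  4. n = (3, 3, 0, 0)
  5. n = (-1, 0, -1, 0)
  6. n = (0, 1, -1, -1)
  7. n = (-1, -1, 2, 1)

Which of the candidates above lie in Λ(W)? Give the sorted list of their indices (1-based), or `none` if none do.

π⊥(n) = n₀ + n₁ζ³ + n₂ζ⁶ + n₃ζ⁹ where ζ = e^{iπ/4}.
candidate 1: n = (-2, 2, 1, -1) → π⊥ ≈ (-4.121320, -0.292893); max(|x|,|y|,|x±y|/√2) = 4.121320 > 0.8 ⇒ ∉ W
candidate 2: n = (-3, 3, -2, -2) → π⊥ ≈ (-6.535534, +2.707107); max(|x|,|y|,|x±y|/√2) = 6.535534 > 0.8 ⇒ ∉ W
candidate 3: n = (0, -1, 1, 1) → π⊥ ≈ (+1.414214, -1.000000); max(|x|,|y|,|x±y|/√2) = 1.707107 > 0.8 ⇒ ∉ W
candidate 4: n = (3, 3, 0, 0) → π⊥ ≈ (+0.878680, +2.121320); max(|x|,|y|,|x±y|/√2) = 2.121320 > 0.8 ⇒ ∉ W
candidate 5: n = (-1, 0, -1, 0) → π⊥ ≈ (-1.000000, +1.000000); max(|x|,|y|,|x±y|/√2) = 1.414214 > 0.8 ⇒ ∉ W
candidate 6: n = (0, 1, -1, -1) → π⊥ ≈ (-1.414214, +1.000000); max(|x|,|y|,|x±y|/√2) = 1.707107 > 0.8 ⇒ ∉ W
candidate 7: n = (-1, -1, 2, 1) → π⊥ ≈ (+0.414214, -2.000000); max(|x|,|y|,|x±y|/√2) = 2.000000 > 0.8 ⇒ ∉ W

none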